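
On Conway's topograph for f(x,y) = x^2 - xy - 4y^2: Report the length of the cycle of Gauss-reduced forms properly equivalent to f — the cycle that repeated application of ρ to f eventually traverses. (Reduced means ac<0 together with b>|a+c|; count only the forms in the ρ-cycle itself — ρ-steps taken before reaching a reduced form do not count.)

D = 17, ⌊√D⌋ = 4
descent: ρ → (-4,1,1)
descent: ρ → (1,3,-2)  [lands on river]
river: ρ → (-2,1,2)
river: ρ → (2,3,-1)
river: ρ → (-1,3,2)
river: ρ → (2,1,-2)
river: ρ → (-2,3,1)
ρ-cycle length = 6 (tail of 2 descent steps not counted)

6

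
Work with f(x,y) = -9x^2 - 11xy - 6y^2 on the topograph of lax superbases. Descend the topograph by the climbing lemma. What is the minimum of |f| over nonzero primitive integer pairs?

translate: b→-7 (≡11 mod 18), so (9,11,6)→(9,-7,4)
flip: (9,-7,4)→(4,7,9)
translate: b→-1 (≡7 mod 8), so (4,7,9)→(4,-1,6)
reduced (well bottom): (4,-1,6) with a≤c, −a<b≤a
well minimum |f| = |-4| = 4 (negative-definite)

4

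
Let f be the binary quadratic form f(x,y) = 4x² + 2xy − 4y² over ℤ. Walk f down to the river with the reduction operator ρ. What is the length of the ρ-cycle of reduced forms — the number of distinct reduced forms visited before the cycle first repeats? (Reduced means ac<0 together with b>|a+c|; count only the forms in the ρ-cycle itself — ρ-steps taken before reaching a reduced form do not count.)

D = 68, ⌊√D⌋ = 8
river: ρ → (-4,6,2)
river: ρ → (2,6,-4)
river: ρ → (-4,2,4)
river: ρ → (4,6,-2)
river: ρ → (-2,6,4)
river: ρ → (4,2,-4)
ρ-cycle length = 6 (tail of 0 descent steps not counted)

6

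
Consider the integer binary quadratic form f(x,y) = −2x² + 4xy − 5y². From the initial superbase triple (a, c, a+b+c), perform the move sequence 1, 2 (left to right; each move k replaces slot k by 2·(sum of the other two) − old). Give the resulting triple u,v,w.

start (-2,-5,-3) = (f(1,0),f(0,1),f(1,1))
replace slot 1: 2·((-5)+(-3)) − (-2) = -14 → (-14,-5,-3)
replace slot 2: 2·((-14)+(-3)) − (-5) = -29 → (-14,-29,-3)

-14,-29,-3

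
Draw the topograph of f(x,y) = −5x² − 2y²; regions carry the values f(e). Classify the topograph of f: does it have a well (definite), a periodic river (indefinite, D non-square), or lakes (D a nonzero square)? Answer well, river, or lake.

D = b²−4ac = 0² − 4·(-5)·(-2) = -40
D < 0 ⇒ definite ⇒ every region one sign ⇒ single well

well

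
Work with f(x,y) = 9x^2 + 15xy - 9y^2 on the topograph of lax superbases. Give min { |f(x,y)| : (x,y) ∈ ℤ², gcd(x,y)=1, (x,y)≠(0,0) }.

river: ρ → (-9,21,3)
river: ρ → (3,21,-9)
river: ρ → (-9,15,9)
river: ρ → (9,21,-3)
river: ρ → (-3,21,9)
river: ρ → (9,15,-9)
closes: descent 0, river 6
min |a| on river = 3

3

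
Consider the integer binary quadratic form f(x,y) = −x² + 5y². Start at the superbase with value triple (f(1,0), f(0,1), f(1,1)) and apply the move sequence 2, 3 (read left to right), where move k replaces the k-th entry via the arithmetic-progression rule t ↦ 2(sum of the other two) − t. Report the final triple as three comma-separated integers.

start (-1,5,4) = (f(1,0),f(0,1),f(1,1))
replace slot 2: 2·((-1)+4) − 5 = 1 → (-1,1,4)
replace slot 3: 2·((-1)+1) − 4 = -4 → (-1,1,-4)

-1,1,-4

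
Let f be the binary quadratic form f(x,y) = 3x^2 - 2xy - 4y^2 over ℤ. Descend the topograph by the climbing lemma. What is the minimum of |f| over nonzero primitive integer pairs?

descent: ρ → (-4,2,3)  [lands on river]
river: ρ → (3,4,-3)
river: ρ → (-3,2,4)
river: ρ → (4,6,-1)
river: ρ → (-1,6,4)
river: ρ → (4,2,-3)
river: ρ → (-3,4,3)
river: ρ → (3,2,-4)
river: ρ → (-4,6,1)
river: ρ → (1,6,-4)
closes: descent 1, river 10
min |a| on river = 1

1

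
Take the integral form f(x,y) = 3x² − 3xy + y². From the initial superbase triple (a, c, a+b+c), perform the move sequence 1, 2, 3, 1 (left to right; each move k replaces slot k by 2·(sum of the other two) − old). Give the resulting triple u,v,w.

start (3,1,1) = (f(1,0),f(0,1),f(1,1))
replace slot 1: 2·(1+1) − 3 = 1 → (1,1,1)
replace slot 2: 2·(1+1) − 1 = 3 → (1,3,1)
replace slot 3: 2·(1+3) − 1 = 7 → (1,3,7)
replace slot 1: 2·(3+7) − 1 = 19 → (19,3,7)

19,3,7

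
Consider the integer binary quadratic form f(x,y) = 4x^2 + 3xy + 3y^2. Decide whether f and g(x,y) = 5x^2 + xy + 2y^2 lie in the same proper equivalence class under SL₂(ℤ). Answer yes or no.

D₁ = -39, D₂ = -39
f: flip: (4,3,3)→(3,-3,4)
f: translate: b→3 (≡-3 mod 6), so (3,-3,4)→(3,3,4)
f: reduced (well bottom): (3,3,4) with a≤c, −a<b≤a
g: flip: (5,1,2)→(2,-1,5)
g: reduced (well bottom): (2,-1,5) with a≤c, −a<b≤a
reduced forms (3, 3, 4) vs (2, -1, 5) ⇒ inequivalent

no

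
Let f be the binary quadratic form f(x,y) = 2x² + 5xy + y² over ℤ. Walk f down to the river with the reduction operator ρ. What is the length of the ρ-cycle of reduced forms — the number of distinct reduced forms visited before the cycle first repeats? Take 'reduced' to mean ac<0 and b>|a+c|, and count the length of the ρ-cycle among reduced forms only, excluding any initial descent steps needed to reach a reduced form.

D = 17, ⌊√D⌋ = 4
descent: ρ → (1,3,-2)  [lands on river]
river: ρ → (-2,1,2)
river: ρ → (2,3,-1)
river: ρ → (-1,3,2)
river: ρ → (2,1,-2)
river: ρ → (-2,3,1)
ρ-cycle length = 6 (tail of 1 descent step not counted)

6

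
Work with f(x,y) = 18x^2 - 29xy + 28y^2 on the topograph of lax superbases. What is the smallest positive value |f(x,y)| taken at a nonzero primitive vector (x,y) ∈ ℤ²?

translate: b→7 (≡-29 mod 36), so (18,-29,28)→(18,7,17)
flip: (18,7,17)→(17,-7,18)
reduced (well bottom): (17,-7,18) with a≤c, −a<b≤a
well minimum = a = 17

17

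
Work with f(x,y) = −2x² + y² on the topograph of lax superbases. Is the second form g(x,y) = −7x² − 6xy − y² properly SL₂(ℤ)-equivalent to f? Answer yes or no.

D₁ = 8, D₂ = 8
river cycle of f (length 2): (1, 2, -1), (-1, 2, 1)
river cycle of g (length 2): (-1, 2, 1), (1, 2, -1)
cycles coincide ⇒ equivalent

yes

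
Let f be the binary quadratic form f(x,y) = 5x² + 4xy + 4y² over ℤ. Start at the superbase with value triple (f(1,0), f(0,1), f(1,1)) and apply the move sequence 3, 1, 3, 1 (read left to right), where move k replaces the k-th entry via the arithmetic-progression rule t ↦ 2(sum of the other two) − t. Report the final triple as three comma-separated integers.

start (5,4,13) = (f(1,0),f(0,1),f(1,1))
replace slot 3: 2·(5+4) − 13 = 5 → (5,4,5)
replace slot 1: 2·(4+5) − 5 = 13 → (13,4,5)
replace slot 3: 2·(13+4) − 5 = 29 → (13,4,29)
replace slot 1: 2·(4+29) − 13 = 53 → (53,4,29)

53,4,29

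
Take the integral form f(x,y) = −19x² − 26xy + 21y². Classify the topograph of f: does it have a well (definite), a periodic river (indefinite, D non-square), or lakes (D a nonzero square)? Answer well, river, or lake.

D = b²−4ac = (-26)² − 4·(-19)·21 = 2272
D > 0 non-square ⇒ indefinite ⇒ periodic river

river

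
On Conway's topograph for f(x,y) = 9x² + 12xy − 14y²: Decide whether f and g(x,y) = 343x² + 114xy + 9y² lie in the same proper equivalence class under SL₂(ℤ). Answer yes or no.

D₁ = 648, D₂ = 648
river cycle of f (length 10): (-14, 16, 7), (7, 12, -18), (-18, 24, 1), (1, 24, -18), (-18, 12, 7), (7, 16, -14), (-14, 12, 9), (9, 24, -2), (-2, 24, 9), (9, 12, -14)
river cycle of g (length 10): (9, 12, -14), (-14, 16, 7), (7, 12, -18), (-18, 24, 1), (1, 24, -18), (-18, 12, 7), (7, 16, -14), (-14, 12, 9), (9, 24, -2), (-2, 24, 9)
cycles coincide ⇒ equivalent

yes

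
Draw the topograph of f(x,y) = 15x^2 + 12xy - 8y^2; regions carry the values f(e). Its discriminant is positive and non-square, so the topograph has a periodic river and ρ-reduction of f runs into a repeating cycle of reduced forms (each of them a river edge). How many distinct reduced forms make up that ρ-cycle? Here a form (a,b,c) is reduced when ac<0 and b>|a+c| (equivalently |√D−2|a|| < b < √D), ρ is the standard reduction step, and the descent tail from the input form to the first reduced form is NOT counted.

D = 624, ⌊√D⌋ = 24
river: ρ → (-8,20,7)
river: ρ → (7,22,-5)
river: ρ → (-5,18,15)
river: ρ → (15,12,-8)
ρ-cycle length = 4 (tail of 0 descent steps not counted)

4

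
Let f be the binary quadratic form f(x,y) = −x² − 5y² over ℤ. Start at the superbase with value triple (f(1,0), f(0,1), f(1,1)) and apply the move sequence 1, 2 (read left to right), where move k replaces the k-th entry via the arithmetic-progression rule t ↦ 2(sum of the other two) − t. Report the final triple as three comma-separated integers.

start (-1,-5,-6) = (f(1,0),f(0,1),f(1,1))
replace slot 1: 2·((-5)+(-6)) − (-1) = -21 → (-21,-5,-6)
replace slot 2: 2·((-21)+(-6)) − (-5) = -49 → (-21,-49,-6)

-21,-49,-6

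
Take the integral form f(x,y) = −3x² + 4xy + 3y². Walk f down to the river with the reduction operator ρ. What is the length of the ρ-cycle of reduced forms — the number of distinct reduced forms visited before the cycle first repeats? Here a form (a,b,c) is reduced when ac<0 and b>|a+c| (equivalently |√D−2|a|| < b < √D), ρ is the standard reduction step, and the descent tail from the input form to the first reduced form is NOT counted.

D = 52, ⌊√D⌋ = 7
river: ρ → (3,2,-4)
river: ρ → (-4,6,1)
river: ρ → (1,6,-4)
river: ρ → (-4,2,3)
river: ρ → (3,4,-3)
river: ρ → (-3,2,4)
river: ρ → (4,6,-1)
river: ρ → (-1,6,4)
river: ρ → (4,2,-3)
river: ρ → (-3,4,3)
ρ-cycle length = 10 (tail of 0 descent steps not counted)

10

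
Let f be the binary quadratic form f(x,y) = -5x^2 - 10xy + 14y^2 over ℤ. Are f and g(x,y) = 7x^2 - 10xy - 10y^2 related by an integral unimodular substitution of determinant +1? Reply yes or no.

D₁ = 380, D₂ = 380
river cycle of f (length 4): (14, 10, -5), (-5, 10, 14), (14, 18, -1), (-1, 18, 14)
river cycle of g (length 4): (-10, 10, 7), (7, 18, -2), (-2, 18, 7), (7, 10, -10)
cycles differ ⇒ inequivalent

no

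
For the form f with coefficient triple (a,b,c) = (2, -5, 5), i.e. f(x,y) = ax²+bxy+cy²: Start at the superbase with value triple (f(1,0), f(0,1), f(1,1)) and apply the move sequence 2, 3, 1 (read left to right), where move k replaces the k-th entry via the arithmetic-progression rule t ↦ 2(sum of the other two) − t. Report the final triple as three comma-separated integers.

start (2,5,2) = (f(1,0),f(0,1),f(1,1))
replace slot 2: 2·(2+2) − 5 = 3 → (2,3,2)
replace slot 3: 2·(2+3) − 2 = 8 → (2,3,8)
replace slot 1: 2·(3+8) − 2 = 20 → (20,3,8)

20,3,8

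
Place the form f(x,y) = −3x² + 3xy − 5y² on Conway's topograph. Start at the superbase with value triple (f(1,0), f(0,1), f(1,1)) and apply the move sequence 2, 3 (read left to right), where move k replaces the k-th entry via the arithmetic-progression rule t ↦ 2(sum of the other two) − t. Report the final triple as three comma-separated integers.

start (-3,-5,-5) = (f(1,0),f(0,1),f(1,1))
replace slot 2: 2·((-3)+(-5)) − (-5) = -11 → (-3,-11,-5)
replace slot 3: 2·((-3)+(-11)) − (-5) = -23 → (-3,-11,-23)

-3,-11,-23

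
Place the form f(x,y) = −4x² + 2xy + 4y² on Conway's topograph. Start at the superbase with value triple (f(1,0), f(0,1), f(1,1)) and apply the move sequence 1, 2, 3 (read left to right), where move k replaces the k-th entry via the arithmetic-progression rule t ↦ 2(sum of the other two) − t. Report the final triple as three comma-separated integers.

start (-4,4,2) = (f(1,0),f(0,1),f(1,1))
replace slot 1: 2·(4+2) − (-4) = 16 → (16,4,2)
replace slot 2: 2·(16+2) − 4 = 32 → (16,32,2)
replace slot 3: 2·(16+32) − 2 = 94 → (16,32,94)

16,32,94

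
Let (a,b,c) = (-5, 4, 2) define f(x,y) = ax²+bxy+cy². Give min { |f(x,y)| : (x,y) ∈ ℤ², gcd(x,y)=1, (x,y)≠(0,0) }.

river: ρ → (2,4,-5)
river: ρ → (-5,6,1)
river: ρ → (1,6,-5)
river: ρ → (-5,4,2)
closes: descent 0, river 4
min |a| on river = 1

1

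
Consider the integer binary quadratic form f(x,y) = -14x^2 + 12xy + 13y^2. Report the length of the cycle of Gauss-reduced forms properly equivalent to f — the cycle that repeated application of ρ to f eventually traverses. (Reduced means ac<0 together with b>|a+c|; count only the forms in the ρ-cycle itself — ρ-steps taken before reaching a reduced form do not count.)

D = 872, ⌊√D⌋ = 29
river: ρ → (13,14,-13)
river: ρ → (-13,12,14)
river: ρ → (14,16,-11)
river: ρ → (-11,28,2)
river: ρ → (2,28,-11)
river: ρ → (-11,16,14)
river: ρ → (14,12,-13)
river: ρ → (-13,14,13)
river: ρ → (13,12,-14)
river: ρ → (-14,16,11)
river: ρ → (11,28,-2)
river: ρ → (-2,28,11)
river: ρ → (11,16,-14)
river: ρ → (-14,12,13)
ρ-cycle length = 14 (tail of 0 descent steps not counted)

14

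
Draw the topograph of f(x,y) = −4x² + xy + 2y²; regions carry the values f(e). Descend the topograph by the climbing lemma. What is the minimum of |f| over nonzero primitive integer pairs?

descent: ρ → (2,3,-3)  [lands on river]
river: ρ → (-3,3,2)
river: ρ → (2,5,-1)
river: ρ → (-1,5,2)
closes: descent 1, river 4
min |a| on river = 1

1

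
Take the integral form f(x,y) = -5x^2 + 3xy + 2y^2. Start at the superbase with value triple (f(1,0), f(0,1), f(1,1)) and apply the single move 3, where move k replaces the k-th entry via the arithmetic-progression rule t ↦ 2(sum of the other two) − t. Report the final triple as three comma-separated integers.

start (-5,2,0) = (f(1,0),f(0,1),f(1,1))
replace slot 3: 2·((-5)+2) − 0 = -6 → (-5,2,-6)

-5,2,-6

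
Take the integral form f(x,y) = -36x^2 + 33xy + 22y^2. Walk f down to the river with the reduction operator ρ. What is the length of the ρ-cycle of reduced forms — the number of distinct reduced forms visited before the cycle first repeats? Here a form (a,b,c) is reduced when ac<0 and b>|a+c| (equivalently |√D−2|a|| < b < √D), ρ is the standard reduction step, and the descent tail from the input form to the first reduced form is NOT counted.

D = 4257, ⌊√D⌋ = 65
river: ρ → (22,55,-14)
river: ρ → (-14,57,18)
river: ρ → (18,51,-23)
river: ρ → (-23,41,28)
river: ρ → (28,15,-36)
river: ρ → (-36,57,7)
river: ρ → (7,55,-44)
river: ρ → (-44,33,18)
river: ρ → (18,39,-38)
river: ρ → (-38,37,19)
river: ρ → (19,39,-36)
river: ρ → (-36,33,22)
ρ-cycle length = 12 (tail of 0 descent steps not counted)

12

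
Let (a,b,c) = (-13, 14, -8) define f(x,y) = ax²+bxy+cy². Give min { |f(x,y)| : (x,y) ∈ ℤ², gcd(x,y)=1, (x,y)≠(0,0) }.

translate: b→12 (≡-14 mod 26), so (13,-14,8)→(13,12,7)
flip: (13,12,7)→(7,-12,13)
translate: b→2 (≡-12 mod 14), so (7,-12,13)→(7,2,8)
reduced (well bottom): (7,2,8) with a≤c, −a<b≤a
well minimum |f| = |-7| = 7 (negative-definite)

7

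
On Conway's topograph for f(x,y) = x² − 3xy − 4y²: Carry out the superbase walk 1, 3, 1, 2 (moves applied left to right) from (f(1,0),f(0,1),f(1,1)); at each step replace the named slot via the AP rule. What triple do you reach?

start (1,-4,-6) = (f(1,0),f(0,1),f(1,1))
replace slot 1: 2·((-4)+(-6)) − 1 = -21 → (-21,-4,-6)
replace slot 3: 2·((-21)+(-4)) − (-6) = -44 → (-21,-4,-44)
replace slot 1: 2·((-4)+(-44)) − (-21) = -75 → (-75,-4,-44)
replace slot 2: 2·((-75)+(-44)) − (-4) = -234 → (-75,-234,-44)

-75,-234,-44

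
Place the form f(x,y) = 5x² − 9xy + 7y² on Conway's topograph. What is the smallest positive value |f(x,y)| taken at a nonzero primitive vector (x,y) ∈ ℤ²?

translate: b→1 (≡-9 mod 10), so (5,-9,7)→(5,1,3)
flip: (5,1,3)→(3,-1,5)
reduced (well bottom): (3,-1,5) with a≤c, −a<b≤a
well minimum = a = 3

3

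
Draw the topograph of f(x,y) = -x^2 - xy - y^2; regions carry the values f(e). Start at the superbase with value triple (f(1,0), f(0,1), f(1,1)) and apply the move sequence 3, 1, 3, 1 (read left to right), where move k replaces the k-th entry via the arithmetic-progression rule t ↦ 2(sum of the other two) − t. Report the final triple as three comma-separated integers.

start (-1,-1,-3) = (f(1,0),f(0,1),f(1,1))
replace slot 3: 2·((-1)+(-1)) − (-3) = -1 → (-1,-1,-1)
replace slot 1: 2·((-1)+(-1)) − (-1) = -3 → (-3,-1,-1)
replace slot 3: 2·((-3)+(-1)) − (-1) = -7 → (-3,-1,-7)
replace slot 1: 2·((-1)+(-7)) − (-3) = -13 → (-13,-1,-7)

-13,-1,-7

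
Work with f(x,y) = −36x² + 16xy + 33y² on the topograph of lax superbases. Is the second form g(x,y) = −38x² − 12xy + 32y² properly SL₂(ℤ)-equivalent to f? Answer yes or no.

D₁ = 5008, D₂ = 5008
river cycle of f (length 34): (33, 50, -19), (-19, 64, 12), (12, 56, -39), (-39, 22, 29), (29, 36, -32), (-32, 28, 33), (33, 38, -27), (-27, 70, 1), (1, 70, -27), (-27, 38, 33), … (24 more)
river cycle of g (length 34): (32, 12, -38), (-38, 64, 6), (6, 68, -16), (-16, 60, 22), (22, 28, -48), (-48, 68, 2), (2, 68, -48), (-48, 28, 22), (22, 60, -16), (-16, 68, 6), … (24 more)
cycles differ ⇒ inequivalent

no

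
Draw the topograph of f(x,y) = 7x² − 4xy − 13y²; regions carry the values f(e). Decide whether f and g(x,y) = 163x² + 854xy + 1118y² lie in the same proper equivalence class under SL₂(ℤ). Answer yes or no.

D₁ = 380, D₂ = 380
river cycle of f (length 4): (7, 10, -10), (-10, 10, 7), (7, 18, -2), (-2, 18, 7)
river cycle of g (length 4): (-2, 18, 7), (7, 10, -10), (-10, 10, 7), (7, 18, -2)
cycles coincide ⇒ equivalent

yes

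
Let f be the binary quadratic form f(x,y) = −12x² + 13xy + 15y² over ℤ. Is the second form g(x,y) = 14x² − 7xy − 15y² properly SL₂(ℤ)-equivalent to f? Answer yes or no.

D₁ = 889, D₂ = 889
river cycle of f (length 42): (15, 17, -10), (-10, 23, 9), (9, 13, -20), (-20, 27, 2), (2, 29, -6), (-6, 19, 22), (22, 25, -3), (-3, 29, 4), (4, 27, -10), (-10, 13, 18), … (32 more)
river cycle of g (length 42): (-15, 7, 14), (14, 21, -8), (-8, 27, 5), (5, 23, -18), (-18, 13, 10), (10, 27, -4), (-4, 29, 3), (3, 25, -22), (-22, 19, 6), (6, 29, -2), … (32 more)
cycles differ ⇒ inequivalent

no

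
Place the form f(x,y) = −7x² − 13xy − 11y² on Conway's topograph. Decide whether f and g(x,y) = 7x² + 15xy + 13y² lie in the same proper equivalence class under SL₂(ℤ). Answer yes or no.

D₁ = -139, D₂ = -139
f is negative-definite; reduce −f:
−f: translate: b→-1 (≡13 mod 14), so (7,13,11)→(7,-1,5)
−f: flip: (7,-1,5)→(5,1,7)
−f: reduced (well bottom): (5,1,7) with a≤c, −a<b≤a
flip sign back: reduced form of f is (-5,-1,-7)
g: translate: b→1 (≡15 mod 14), so (7,15,13)→(7,1,5)
g: flip: (7,1,5)→(5,-1,7)
g: reduced (well bottom): (5,-1,7) with a≤c, −a<b≤a
reduced forms (-5, -1, -7) vs (5, -1, 7) ⇒ inequivalent

no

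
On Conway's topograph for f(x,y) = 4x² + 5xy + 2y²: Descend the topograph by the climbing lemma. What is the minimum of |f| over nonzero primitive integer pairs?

translate: b→-3 (≡5 mod 8), so (4,5,2)→(4,-3,1)
flip: (4,-3,1)→(1,3,4)
translate: b→1 (≡3 mod 2), so (1,3,4)→(1,1,2)
reduced (well bottom): (1,1,2) with a≤c, −a<b≤a
well minimum = a = 1

1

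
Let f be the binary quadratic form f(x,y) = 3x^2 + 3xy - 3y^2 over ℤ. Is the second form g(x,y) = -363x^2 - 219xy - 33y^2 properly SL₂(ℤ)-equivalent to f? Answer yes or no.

D₁ = 45, D₂ = 45
river cycle of f (length 2): (-3, 3, 3), (3, 3, -3)
river cycle of g (length 2): (-3, 3, 3), (3, 3, -3)
cycles coincide ⇒ equivalent

yes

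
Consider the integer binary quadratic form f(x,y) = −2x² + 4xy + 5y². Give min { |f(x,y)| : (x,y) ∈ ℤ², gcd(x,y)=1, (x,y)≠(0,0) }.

river: ρ → (5,6,-1)
river: ρ → (-1,6,5)
river: ρ → (5,4,-2)
river: ρ → (-2,4,5)
closes: descent 0, river 4
min |a| on river = 1

1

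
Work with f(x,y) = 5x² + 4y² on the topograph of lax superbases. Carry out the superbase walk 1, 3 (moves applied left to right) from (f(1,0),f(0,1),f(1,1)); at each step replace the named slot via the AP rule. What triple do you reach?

start (5,4,9) = (f(1,0),f(0,1),f(1,1))
replace slot 1: 2·(4+9) − 5 = 21 → (21,4,9)
replace slot 3: 2·(21+4) − 9 = 41 → (21,4,41)

21,4,41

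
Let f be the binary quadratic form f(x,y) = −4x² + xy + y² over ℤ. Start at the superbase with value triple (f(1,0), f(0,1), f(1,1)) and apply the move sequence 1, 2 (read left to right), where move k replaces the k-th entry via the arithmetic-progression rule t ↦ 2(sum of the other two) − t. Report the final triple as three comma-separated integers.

start (-4,1,-2) = (f(1,0),f(0,1),f(1,1))
replace slot 1: 2·(1+(-2)) − (-4) = 2 → (2,1,-2)
replace slot 2: 2·(2+(-2)) − 1 = -1 → (2,-1,-2)

2,-1,-2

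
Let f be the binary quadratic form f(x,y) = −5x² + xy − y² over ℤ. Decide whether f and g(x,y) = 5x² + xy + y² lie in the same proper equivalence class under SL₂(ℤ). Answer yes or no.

D₁ = -19, D₂ = -19
f is negative-definite; reduce −f:
−f: flip: (5,-1,1)→(1,1,5)
−f: reduced (well bottom): (1,1,5) with a≤c, −a<b≤a
flip sign back: reduced form of f is (-1,-1,-5)
g: flip: (5,1,1)→(1,-1,5)
g: translate: b→1 (≡-1 mod 2), so (1,-1,5)→(1,1,5)
g: reduced (well bottom): (1,1,5) with a≤c, −a<b≤a
reduced forms (-1, -1, -5) vs (1, 1, 5) ⇒ inequivalent

no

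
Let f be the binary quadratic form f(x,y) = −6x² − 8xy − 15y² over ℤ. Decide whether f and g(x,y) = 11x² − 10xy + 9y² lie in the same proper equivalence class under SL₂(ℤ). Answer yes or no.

D₁ = -296, D₂ = -296
f is negative-definite; reduce −f:
−f: translate: b→-4 (≡8 mod 12), so (6,8,15)→(6,-4,13)
−f: reduced (well bottom): (6,-4,13) with a≤c, −a<b≤a
flip sign back: reduced form of f is (-6,4,-13)
g: flip: (11,-10,9)→(9,10,11)
g: translate: b→-8 (≡10 mod 18), so (9,10,11)→(9,-8,10)
g: reduced (well bottom): (9,-8,10) with a≤c, −a<b≤a
reduced forms (-6, 4, -13) vs (9, -8, 10) ⇒ inequivalent

no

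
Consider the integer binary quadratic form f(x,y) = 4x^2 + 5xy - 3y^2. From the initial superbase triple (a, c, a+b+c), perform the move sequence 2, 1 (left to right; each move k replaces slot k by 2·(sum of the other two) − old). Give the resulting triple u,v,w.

start (4,-3,6) = (f(1,0),f(0,1),f(1,1))
replace slot 2: 2·(4+6) − (-3) = 23 → (4,23,6)
replace slot 1: 2·(23+6) − 4 = 54 → (54,23,6)

54,23,6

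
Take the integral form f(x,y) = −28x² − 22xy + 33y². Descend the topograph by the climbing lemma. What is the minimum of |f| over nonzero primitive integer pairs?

descent: ρ → (33,22,-28)  [lands on river]
river: ρ → (-28,34,27)
river: ρ → (27,20,-35)
river: ρ → (-35,50,12)
river: ρ → (12,46,-43)
river: ρ → (-43,40,15)
river: ρ → (15,50,-28)
river: ρ → (-28,62,3)
river: ρ → (3,64,-7)
river: ρ → (-7,62,12)
river: ρ → (12,58,-17)
river: ρ → (-17,44,33)
closes: descent 1, river 12
min |a| on river = 3

3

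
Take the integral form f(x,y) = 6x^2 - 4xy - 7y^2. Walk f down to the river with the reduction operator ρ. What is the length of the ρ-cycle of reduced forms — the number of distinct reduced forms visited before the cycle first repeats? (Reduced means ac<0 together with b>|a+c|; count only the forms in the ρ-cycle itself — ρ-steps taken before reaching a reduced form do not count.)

D = 184, ⌊√D⌋ = 13
descent: ρ → (-7,4,6)  [lands on river]
river: ρ → (6,8,-5)
river: ρ → (-5,12,2)
river: ρ → (2,12,-5)
river: ρ → (-5,8,6)
river: ρ → (6,4,-7)
river: ρ → (-7,10,3)
river: ρ → (3,8,-10)
river: ρ → (-10,12,1)
river: ρ → (1,12,-10)
river: ρ → (-10,8,3)
river: ρ → (3,10,-7)
ρ-cycle length = 12 (tail of 1 descent step not counted)

12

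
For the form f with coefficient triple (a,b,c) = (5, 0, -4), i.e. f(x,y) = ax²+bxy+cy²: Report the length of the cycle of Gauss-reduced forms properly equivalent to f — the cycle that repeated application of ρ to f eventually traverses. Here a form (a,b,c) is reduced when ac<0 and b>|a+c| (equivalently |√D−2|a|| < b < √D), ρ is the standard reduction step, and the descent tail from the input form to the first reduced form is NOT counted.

D = 80, ⌊√D⌋ = 8
descent: ρ → (-4,8,1)  [lands on river]
river: ρ → (1,8,-4)
ρ-cycle length = 2 (tail of 1 descent step not counted)

2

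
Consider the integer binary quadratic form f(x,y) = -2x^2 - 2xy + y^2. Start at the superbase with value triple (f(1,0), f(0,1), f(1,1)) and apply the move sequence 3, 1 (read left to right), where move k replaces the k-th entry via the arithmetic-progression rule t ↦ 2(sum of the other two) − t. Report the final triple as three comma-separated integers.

start (-2,1,-3) = (f(1,0),f(0,1),f(1,1))
replace slot 3: 2·((-2)+1) − (-3) = 1 → (-2,1,1)
replace slot 1: 2·(1+1) − (-2) = 6 → (6,1,1)

6,1,1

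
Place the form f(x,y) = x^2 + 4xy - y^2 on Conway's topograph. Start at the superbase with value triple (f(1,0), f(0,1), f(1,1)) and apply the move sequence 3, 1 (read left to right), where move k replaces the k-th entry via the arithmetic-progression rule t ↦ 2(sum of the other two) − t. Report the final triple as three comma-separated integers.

start (1,-1,4) = (f(1,0),f(0,1),f(1,1))
replace slot 3: 2·(1+(-1)) − 4 = -4 → (1,-1,-4)
replace slot 1: 2·((-1)+(-4)) − 1 = -11 → (-11,-1,-4)

-11,-1,-4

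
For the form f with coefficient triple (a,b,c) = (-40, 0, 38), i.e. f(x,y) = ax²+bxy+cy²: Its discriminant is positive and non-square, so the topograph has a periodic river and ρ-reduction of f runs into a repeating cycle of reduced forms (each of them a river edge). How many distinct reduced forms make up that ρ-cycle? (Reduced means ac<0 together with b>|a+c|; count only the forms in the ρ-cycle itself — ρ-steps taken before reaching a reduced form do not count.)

D = 6080, ⌊√D⌋ = 77
descent: ρ → (38,76,-2)  [lands on river]
river: ρ → (-2,76,38)
ρ-cycle length = 2 (tail of 1 descent step not counted)

2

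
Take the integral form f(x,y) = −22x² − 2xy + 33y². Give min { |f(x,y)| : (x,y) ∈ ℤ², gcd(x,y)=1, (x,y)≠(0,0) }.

descent: ρ → (33,2,-22)
descent: ρ → (-22,42,13)  [lands on river]
river: ρ → (13,36,-31)
river: ρ → (-31,26,18)
river: ρ → (18,46,-11)
river: ρ → (-11,42,26)
river: ρ → (26,10,-27)
river: ρ → (-27,44,9)
river: ρ → (9,46,-22)
closes: descent 2, river 8
min |a| on river = 9

9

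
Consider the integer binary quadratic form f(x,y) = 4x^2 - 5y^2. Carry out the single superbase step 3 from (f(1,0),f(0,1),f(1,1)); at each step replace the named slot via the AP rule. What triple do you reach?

start (4,-5,-1) = (f(1,0),f(0,1),f(1,1))
replace slot 3: 2·(4+(-5)) − (-1) = -1 → (4,-5,-1)

4,-5,-1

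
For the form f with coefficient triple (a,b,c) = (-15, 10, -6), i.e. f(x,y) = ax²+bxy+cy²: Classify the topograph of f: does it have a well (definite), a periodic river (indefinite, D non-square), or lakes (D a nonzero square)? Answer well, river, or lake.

D = b²−4ac = 10² − 4·(-15)·(-6) = -260
D < 0 ⇒ definite ⇒ every region one sign ⇒ single well

well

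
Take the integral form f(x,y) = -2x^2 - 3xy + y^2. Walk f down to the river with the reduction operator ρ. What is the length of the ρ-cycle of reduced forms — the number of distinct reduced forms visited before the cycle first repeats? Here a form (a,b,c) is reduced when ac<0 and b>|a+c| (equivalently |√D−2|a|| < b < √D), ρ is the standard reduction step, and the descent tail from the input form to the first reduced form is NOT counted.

D = 17, ⌊√D⌋ = 4
descent: ρ → (1,3,-2)  [lands on river]
river: ρ → (-2,1,2)
river: ρ → (2,3,-1)
river: ρ → (-1,3,2)
river: ρ → (2,1,-2)
river: ρ → (-2,3,1)
ρ-cycle length = 6 (tail of 1 descent step not counted)

6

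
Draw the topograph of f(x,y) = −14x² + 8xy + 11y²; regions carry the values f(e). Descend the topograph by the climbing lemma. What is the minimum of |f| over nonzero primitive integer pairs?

river: ρ → (11,14,-11)
river: ρ → (-11,8,14)
river: ρ → (14,20,-5)
river: ρ → (-5,20,14)
river: ρ → (14,8,-11)
river: ρ → (-11,14,11)
river: ρ → (11,8,-14)
river: ρ → (-14,20,5)
river: ρ → (5,20,-14)
river: ρ → (-14,8,11)
closes: descent 0, river 10
min |a| on river = 5

5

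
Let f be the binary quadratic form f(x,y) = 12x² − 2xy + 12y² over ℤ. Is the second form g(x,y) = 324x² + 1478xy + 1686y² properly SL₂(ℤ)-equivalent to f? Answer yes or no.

D₁ = -572, D₂ = -572
f: flip: (12,-2,12)→(12,2,12)
f: reduced (well bottom): (12,2,12) with a≤c, −a<b≤a
g: translate: b→182 (≡1478 mod 648), so (324,1478,1686)→(324,182,26)
g: flip: (324,182,26)→(26,-182,324)
g: translate: b→26 (≡-182 mod 52), so (26,-182,324)→(26,26,12)
g: flip: (26,26,12)→(12,-26,26)
g: translate: b→-2 (≡-26 mod 24), so (12,-26,26)→(12,-2,12)
g: flip: (12,-2,12)→(12,2,12)
g: reduced (well bottom): (12,2,12) with a≤c, −a<b≤a
reduced forms (12, 2, 12) vs (12, 2, 12) ⇒ equivalent

yes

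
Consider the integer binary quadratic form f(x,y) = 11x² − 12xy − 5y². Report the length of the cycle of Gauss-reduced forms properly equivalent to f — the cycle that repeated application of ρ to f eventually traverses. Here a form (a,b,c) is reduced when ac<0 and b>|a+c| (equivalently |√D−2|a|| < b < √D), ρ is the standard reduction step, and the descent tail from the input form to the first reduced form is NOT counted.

D = 364, ⌊√D⌋ = 19
descent: ρ → (-5,12,11)  [lands on river]
river: ρ → (11,10,-6)
river: ρ → (-6,14,7)
river: ρ → (7,14,-6)
river: ρ → (-6,10,11)
river: ρ → (11,12,-5)
river: ρ → (-5,18,2)
river: ρ → (2,18,-5)
ρ-cycle length = 8 (tail of 1 descent step not counted)

8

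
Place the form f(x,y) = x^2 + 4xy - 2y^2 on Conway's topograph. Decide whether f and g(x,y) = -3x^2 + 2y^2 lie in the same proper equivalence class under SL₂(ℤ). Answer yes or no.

D₁ = 24, D₂ = 24
river cycle of f (length 2): (-2, 4, 1), (1, 4, -2)
river cycle of g (length 2): (2, 4, -1), (-1, 4, 2)
cycles differ ⇒ inequivalent

no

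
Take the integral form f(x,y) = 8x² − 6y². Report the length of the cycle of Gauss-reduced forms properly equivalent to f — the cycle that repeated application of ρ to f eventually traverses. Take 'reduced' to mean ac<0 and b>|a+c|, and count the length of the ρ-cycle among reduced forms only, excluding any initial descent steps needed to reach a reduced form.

D = 192, ⌊√D⌋ = 13
descent: ρ → (-6,12,2)  [lands on river]
river: ρ → (2,12,-6)
ρ-cycle length = 2 (tail of 1 descent step not counted)

2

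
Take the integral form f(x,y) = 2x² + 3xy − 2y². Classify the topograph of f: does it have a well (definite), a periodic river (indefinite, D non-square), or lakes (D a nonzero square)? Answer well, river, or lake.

D = b²−4ac = 3² − 4·2·(-2) = 25
D = 5² is a perfect square ⇒ form factors over ℤ ⇒ lakes

lake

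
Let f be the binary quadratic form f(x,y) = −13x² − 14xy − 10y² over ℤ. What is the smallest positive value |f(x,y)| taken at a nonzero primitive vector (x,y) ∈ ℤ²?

translate: b→-12 (≡14 mod 26), so (13,14,10)→(13,-12,9)
flip: (13,-12,9)→(9,12,13)
translate: b→-6 (≡12 mod 18), so (9,12,13)→(9,-6,10)
reduced (well bottom): (9,-6,10) with a≤c, −a<b≤a
well minimum |f| = |-9| = 9 (negative-definite)

9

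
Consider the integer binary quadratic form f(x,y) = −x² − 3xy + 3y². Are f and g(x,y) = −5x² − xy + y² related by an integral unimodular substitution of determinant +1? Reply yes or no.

D₁ = 21, D₂ = 21
river cycle of f (length 2): (3, 3, -1), (-1, 3, 3)
river cycle of g (length 2): (1, 3, -3), (-3, 3, 1)
cycles differ ⇒ inequivalent

no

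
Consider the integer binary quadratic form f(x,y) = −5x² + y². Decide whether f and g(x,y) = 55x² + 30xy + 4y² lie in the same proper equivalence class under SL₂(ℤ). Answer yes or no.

D₁ = 20, D₂ = 20
river cycle of f (length 2): (1, 4, -1), (-1, 4, 1)
river cycle of g (length 2): (-1, 4, 1), (1, 4, -1)
cycles coincide ⇒ equivalent

yes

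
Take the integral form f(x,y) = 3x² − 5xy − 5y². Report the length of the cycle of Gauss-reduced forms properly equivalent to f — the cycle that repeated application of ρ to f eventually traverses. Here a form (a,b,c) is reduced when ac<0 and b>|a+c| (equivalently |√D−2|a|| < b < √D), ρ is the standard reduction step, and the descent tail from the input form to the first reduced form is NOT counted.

D = 85, ⌊√D⌋ = 9
descent: ρ → (-5,5,3)  [lands on river]
river: ρ → (3,7,-3)
river: ρ → (-3,5,5)
river: ρ → (5,5,-3)
river: ρ → (-3,7,3)
river: ρ → (3,5,-5)
ρ-cycle length = 6 (tail of 1 descent step not counted)

6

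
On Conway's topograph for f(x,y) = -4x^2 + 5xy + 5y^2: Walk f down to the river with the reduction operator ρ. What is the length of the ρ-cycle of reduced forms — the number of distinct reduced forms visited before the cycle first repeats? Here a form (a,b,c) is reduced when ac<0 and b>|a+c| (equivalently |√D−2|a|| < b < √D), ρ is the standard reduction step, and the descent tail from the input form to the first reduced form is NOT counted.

D = 105, ⌊√D⌋ = 10
river: ρ → (5,5,-4)
river: ρ → (-4,3,6)
river: ρ → (6,9,-1)
river: ρ → (-1,9,6)
river: ρ → (6,3,-4)
river: ρ → (-4,5,5)
ρ-cycle length = 6 (tail of 0 descent steps not counted)

6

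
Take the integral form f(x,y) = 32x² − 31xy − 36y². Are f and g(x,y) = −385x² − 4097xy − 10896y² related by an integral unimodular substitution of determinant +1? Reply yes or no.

D₁ = 5569, D₂ = 5569
river cycle of f (length 258): (-36, 31, 32), (32, 33, -35), (-35, 37, 30), (30, 23, -42), (-42, 61, 11), (11, 71, -12), (-12, 73, 5), (5, 67, -54), (-54, 41, 18), (18, 67, -15), … (248 more)
river cycle of g (length 258): (-36, 31, 32), (32, 33, -35), (-35, 37, 30), (30, 23, -42), (-42, 61, 11), (11, 71, -12), (-12, 73, 5), (5, 67, -54), (-54, 41, 18), (18, 67, -15), … (248 more)
cycles coincide ⇒ equivalent

yes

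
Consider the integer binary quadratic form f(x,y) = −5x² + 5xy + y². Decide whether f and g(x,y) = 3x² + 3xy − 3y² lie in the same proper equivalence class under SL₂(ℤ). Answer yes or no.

D₁ = 45, D₂ = 45
river cycle of f (length 2): (1, 5, -5), (-5, 5, 1)
river cycle of g (length 2): (-3, 3, 3), (3, 3, -3)
cycles differ ⇒ inequivalent

no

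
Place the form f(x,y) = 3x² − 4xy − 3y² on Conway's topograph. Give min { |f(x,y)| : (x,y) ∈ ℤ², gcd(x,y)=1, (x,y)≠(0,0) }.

descent: ρ → (-3,4,3)  [lands on river]
river: ρ → (3,2,-4)
river: ρ → (-4,6,1)
river: ρ → (1,6,-4)
river: ρ → (-4,2,3)
river: ρ → (3,4,-3)
river: ρ → (-3,2,4)
river: ρ → (4,6,-1)
river: ρ → (-1,6,4)
river: ρ → (4,2,-3)
closes: descent 1, river 10
min |a| on river = 1

1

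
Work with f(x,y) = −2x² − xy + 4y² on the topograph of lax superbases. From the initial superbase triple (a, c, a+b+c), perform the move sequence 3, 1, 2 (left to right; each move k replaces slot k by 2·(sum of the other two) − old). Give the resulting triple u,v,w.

start (-2,4,1) = (f(1,0),f(0,1),f(1,1))
replace slot 3: 2·((-2)+4) − 1 = 3 → (-2,4,3)
replace slot 1: 2·(4+3) − (-2) = 16 → (16,4,3)
replace slot 2: 2·(16+3) − 4 = 34 → (16,34,3)

16,34,3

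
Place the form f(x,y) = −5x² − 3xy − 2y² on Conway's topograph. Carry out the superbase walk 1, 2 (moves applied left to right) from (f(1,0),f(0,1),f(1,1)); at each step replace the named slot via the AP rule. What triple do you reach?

start (-5,-2,-10) = (f(1,0),f(0,1),f(1,1))
replace slot 1: 2·((-2)+(-10)) − (-5) = -19 → (-19,-2,-10)
replace slot 2: 2·((-19)+(-10)) − (-2) = -56 → (-19,-56,-10)

-19,-56,-10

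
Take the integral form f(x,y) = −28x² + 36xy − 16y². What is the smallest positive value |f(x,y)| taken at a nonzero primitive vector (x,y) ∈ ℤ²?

translate: b→20 (≡-36 mod 56), so (28,-36,16)→(28,20,8)
flip: (28,20,8)→(8,-20,28)
translate: b→-4 (≡-20 mod 16), so (8,-20,28)→(8,-4,16)
reduced (well bottom): (8,-4,16) with a≤c, −a<b≤a
well minimum |f| = |-8| = 8 (negative-definite)

8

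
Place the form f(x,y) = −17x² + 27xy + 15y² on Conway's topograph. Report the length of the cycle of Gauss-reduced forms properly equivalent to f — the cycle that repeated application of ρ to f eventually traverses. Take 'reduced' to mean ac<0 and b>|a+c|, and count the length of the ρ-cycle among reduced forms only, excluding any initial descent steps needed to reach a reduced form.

D = 1749, ⌊√D⌋ = 41
river: ρ → (15,33,-11)
river: ρ → (-11,33,15)
river: ρ → (15,27,-17)
river: ρ → (-17,41,1)
river: ρ → (1,41,-17)
river: ρ → (-17,27,15)
ρ-cycle length = 6 (tail of 0 descent steps not counted)

6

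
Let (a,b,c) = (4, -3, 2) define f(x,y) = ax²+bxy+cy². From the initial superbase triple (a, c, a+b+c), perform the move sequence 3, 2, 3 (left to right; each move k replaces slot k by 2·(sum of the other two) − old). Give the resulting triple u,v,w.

start (4,2,3) = (f(1,0),f(0,1),f(1,1))
replace slot 3: 2·(4+2) − 3 = 9 → (4,2,9)
replace slot 2: 2·(4+9) − 2 = 24 → (4,24,9)
replace slot 3: 2·(4+24) − 9 = 47 → (4,24,47)

4,24,47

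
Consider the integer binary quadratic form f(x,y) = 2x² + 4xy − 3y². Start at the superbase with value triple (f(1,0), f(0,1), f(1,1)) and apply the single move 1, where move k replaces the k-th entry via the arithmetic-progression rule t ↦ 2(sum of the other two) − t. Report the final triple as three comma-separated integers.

start (2,-3,3) = (f(1,0),f(0,1),f(1,1))
replace slot 1: 2·((-3)+3) − 2 = -2 → (-2,-3,3)

-2,-3,3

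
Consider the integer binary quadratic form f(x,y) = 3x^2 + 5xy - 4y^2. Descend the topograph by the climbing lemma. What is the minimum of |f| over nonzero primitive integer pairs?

river: ρ → (-4,3,4)
river: ρ → (4,5,-3)
river: ρ → (-3,7,2)
river: ρ → (2,5,-6)
river: ρ → (-6,7,1)
river: ρ → (1,7,-6)
river: ρ → (-6,5,2)
river: ρ → (2,7,-3)
river: ρ → (-3,5,4)
river: ρ → (4,3,-4)
river: ρ → (-4,5,3)
river: ρ → (3,7,-2)
river: ρ → (-2,5,6)
river: ρ → (6,7,-1)
river: ρ → (-1,7,6)
river: ρ → (6,5,-2)
river: ρ → (-2,7,3)
river: ρ → (3,5,-4)
closes: descent 0, river 18
min |a| on river = 1

1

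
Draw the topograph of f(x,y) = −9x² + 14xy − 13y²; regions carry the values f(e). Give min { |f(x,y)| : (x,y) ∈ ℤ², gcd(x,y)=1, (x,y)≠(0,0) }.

translate: b→4 (≡-14 mod 18), so (9,-14,13)→(9,4,8)
flip: (9,4,8)→(8,-4,9)
reduced (well bottom): (8,-4,9) with a≤c, −a<b≤a
well minimum |f| = |-8| = 8 (negative-definite)

8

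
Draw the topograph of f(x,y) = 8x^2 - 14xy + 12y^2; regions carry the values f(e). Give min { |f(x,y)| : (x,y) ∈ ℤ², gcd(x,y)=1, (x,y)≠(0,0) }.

translate: b→2 (≡-14 mod 16), so (8,-14,12)→(8,2,6)
flip: (8,2,6)→(6,-2,8)
reduced (well bottom): (6,-2,8) with a≤c, −a<b≤a
well minimum = a = 6

6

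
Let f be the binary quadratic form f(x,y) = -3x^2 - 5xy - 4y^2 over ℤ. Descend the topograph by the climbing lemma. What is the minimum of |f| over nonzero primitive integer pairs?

translate: b→-1 (≡5 mod 6), so (3,5,4)→(3,-1,2)
flip: (3,-1,2)→(2,1,3)
reduced (well bottom): (2,1,3) with a≤c, −a<b≤a
well minimum |f| = |-2| = 2 (negative-definite)

2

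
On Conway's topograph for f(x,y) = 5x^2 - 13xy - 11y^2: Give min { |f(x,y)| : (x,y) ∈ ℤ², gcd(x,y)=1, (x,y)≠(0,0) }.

descent: ρ → (-11,13,5)  [lands on river]
river: ρ → (5,17,-5)
river: ρ → (-5,13,11)
river: ρ → (11,9,-7)
river: ρ → (-7,19,1)
river: ρ → (1,19,-7)
river: ρ → (-7,9,11)
river: ρ → (11,13,-5)
river: ρ → (-5,17,5)
river: ρ → (5,13,-11)
river: ρ → (-11,9,7)
river: ρ → (7,19,-1)
river: ρ → (-1,19,7)
river: ρ → (7,9,-11)
closes: descent 1, river 14
min |a| on river = 1

1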